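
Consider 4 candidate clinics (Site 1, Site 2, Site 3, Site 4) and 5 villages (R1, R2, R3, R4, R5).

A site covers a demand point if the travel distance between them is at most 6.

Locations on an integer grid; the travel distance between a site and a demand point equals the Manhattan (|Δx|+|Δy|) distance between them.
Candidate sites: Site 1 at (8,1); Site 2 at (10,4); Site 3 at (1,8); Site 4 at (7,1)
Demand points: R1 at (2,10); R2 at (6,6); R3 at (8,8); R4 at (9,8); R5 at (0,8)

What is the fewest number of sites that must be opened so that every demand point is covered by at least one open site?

Coverage sets (demand points within 6 of each site):
  Site 1: {}
  Site 2: {R2, R3, R4}
  Site 3: {R1, R5}
  Site 4: {R2}
No single site covers all 5 demand points.
But {Site 2, Site 3} covers everything, so the minimum is 2.

2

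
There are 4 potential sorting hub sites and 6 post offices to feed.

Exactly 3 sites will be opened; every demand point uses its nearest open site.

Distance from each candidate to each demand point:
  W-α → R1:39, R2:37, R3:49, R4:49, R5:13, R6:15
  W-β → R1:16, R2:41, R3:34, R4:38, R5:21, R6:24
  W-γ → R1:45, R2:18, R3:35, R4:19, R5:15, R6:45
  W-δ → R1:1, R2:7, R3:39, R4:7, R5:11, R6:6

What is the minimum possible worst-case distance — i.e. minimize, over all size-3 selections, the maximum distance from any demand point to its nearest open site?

Open {W-α, W-β, W-γ}.
  Farthest demand point is R3 at distance 34 (to W-β); all others are ≤ 34.
With {W-α, W-β, W-δ} the worst case is 34.
With {W-β, W-γ, W-δ} the worst case is 34.
No size-3 selection achieves below 34.

34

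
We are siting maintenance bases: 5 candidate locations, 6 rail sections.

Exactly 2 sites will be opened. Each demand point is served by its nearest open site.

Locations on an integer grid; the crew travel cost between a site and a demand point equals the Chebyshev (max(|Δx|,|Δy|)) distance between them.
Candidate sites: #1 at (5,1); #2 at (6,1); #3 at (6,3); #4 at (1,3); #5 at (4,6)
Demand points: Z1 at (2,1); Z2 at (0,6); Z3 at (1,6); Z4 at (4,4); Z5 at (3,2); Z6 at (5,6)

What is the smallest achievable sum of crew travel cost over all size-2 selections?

Open {#4, #5}.
  Z1→#4 2, Z2→#4 3, Z3→#4 3, Z4→#5 2, Z5→#4 2, Z6→#5 1  ⇒ total 13.
Compare {#1, #5}: total 15.
Compare {#3, #4}: total 15.
No size-2 selection does better; minimum is 13.

13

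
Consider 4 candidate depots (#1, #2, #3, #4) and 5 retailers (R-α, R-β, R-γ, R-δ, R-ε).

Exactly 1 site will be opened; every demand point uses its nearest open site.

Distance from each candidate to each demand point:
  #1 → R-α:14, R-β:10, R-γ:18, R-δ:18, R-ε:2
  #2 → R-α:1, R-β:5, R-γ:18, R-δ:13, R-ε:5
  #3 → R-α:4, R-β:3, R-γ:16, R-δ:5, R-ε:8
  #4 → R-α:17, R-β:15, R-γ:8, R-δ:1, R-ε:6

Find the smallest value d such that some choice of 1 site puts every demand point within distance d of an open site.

16

Open {#3}.
  Farthest demand point is R-γ at distance 16 (to #3); all others are ≤ 16.
With {#4} the worst case is 17.
With {#1} the worst case is 18.
No size-1 selection achieves below 16.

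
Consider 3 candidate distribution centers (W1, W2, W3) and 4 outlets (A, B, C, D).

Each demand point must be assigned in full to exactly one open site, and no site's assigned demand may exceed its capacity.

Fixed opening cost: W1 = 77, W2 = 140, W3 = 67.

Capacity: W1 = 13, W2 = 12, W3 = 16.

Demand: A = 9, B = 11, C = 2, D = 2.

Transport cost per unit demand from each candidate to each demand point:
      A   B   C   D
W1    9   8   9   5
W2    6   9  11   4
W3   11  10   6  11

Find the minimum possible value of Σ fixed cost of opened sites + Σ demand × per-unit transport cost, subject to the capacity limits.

353

Open {W1, W3}; cheapest assignment that respects the capacities:
  W1 (cap 13, load 13): B, D — cost 11×8 + 2×5 = 98
  W3 (cap 16, load 11): A, C — cost 9×11 + 2×6 = 111
  Shipping 209, fixed 144 → total 353.
  Any other capacity-feasible assignment to {W1, W3} ships for at least 209.
Compare {W1, W2}: its best feasible assignment gives total 385.
Compare {W2, W3}: its best feasible assignment gives total 391.
Every other set of open sites that can feasibly serve all demand totals ≥ 385 even under its best assignment. Minimum: 353.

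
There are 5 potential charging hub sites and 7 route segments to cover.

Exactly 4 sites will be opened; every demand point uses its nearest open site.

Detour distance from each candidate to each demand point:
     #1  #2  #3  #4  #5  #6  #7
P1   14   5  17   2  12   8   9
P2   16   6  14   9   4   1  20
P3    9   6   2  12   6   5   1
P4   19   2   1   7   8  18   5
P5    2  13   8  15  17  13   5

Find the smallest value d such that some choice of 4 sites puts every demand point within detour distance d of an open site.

5

Open {P1, P2, P3, P5}.
  Farthest demand point is #2 at detour distance 5 (to P1); all others are ≤ 5.
With {P1, P2, P4, P5} the worst case is 5.
With {P1, P3, P4, P5} the worst case is 6.
No size-4 selection achieves below 5.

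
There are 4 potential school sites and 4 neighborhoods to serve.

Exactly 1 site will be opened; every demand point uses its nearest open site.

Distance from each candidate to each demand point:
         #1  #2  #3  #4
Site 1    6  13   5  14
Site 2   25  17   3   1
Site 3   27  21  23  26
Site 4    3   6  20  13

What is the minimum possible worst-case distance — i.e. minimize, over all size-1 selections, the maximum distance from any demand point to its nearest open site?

Open {Site 1}.
  Farthest demand point is #4 at distance 14 (to Site 1); all others are ≤ 14.
With {Site 4} the worst case is 20.
With {Site 2} the worst case is 25.
No size-1 selection achieves below 14.

14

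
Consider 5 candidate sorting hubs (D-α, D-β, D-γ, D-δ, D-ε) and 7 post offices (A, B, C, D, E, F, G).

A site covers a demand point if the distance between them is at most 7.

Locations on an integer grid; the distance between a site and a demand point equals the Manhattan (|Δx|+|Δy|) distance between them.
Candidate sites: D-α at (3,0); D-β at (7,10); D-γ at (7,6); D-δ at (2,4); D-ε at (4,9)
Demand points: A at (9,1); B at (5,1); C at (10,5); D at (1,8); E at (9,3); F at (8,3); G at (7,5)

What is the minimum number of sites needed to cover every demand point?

Coverage sets (demand points within 7 of each site):
  D-α: {A, B}
  D-β: {G}
  D-γ: {A, B, C, E, F, G}
  D-δ: {B, D, F, G}
  D-ε: {D, G}
No single site covers all 7 demand points.
But {D-γ, D-δ} covers everything, so the minimum is 2.

2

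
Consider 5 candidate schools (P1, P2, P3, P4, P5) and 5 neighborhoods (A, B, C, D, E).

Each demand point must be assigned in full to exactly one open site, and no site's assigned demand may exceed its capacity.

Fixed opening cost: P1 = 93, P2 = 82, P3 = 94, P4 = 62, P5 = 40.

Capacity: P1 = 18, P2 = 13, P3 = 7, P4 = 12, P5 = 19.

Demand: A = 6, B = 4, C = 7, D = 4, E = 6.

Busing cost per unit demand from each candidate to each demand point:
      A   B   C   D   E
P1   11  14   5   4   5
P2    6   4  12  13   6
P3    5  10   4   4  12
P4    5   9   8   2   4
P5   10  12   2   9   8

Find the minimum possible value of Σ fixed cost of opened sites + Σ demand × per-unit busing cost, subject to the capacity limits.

250

Open {P4, P5}; cheapest assignment that respects the capacities:
  P4 (cap 12, load 10): A, D — cost 6×5 + 4×2 = 38
  P5 (cap 19, load 17): B, C, E — cost 4×12 + 7×2 + 6×8 = 110
  Shipping 148, fixed 102 → total 250.
  Any other capacity-feasible assignment to {P4, P5} ships for at least 148.
Compare {P2, P5}: its best feasible assignment gives total 272.
Compare {P2, P4, P5}: its best feasible assignment gives total 282.
Every other set of open sites that can feasibly serve all demand totals ≥ 272 even under its best assignment. Minimum: 250.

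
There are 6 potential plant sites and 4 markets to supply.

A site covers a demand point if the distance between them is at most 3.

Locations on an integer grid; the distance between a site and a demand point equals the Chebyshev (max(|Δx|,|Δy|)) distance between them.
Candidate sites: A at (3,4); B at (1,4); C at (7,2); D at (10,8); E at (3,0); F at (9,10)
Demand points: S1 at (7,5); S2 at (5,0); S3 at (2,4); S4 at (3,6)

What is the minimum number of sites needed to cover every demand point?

2

Coverage sets (demand points within 3 of each site):
  A: {S3, S4}
  B: {S3, S4}
  C: {S1, S2}
  D: {S1}
  E: {S2}
  F: {}
No single site covers all 4 demand points.
But {A, C} covers everything, so the minimum is 2.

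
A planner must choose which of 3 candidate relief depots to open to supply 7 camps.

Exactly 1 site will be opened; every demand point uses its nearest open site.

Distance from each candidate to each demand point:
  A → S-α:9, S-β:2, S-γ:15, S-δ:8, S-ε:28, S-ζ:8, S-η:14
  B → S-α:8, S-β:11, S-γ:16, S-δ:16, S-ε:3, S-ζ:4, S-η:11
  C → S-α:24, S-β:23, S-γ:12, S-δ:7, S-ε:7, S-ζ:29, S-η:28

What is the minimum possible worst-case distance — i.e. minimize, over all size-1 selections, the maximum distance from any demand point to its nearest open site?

Open {B}.
  Farthest demand point is S-γ at distance 16 (to B); all others are ≤ 16.
With {A} the worst case is 28.
With {C} the worst case is 29.
No size-1 selection achieves below 16.

16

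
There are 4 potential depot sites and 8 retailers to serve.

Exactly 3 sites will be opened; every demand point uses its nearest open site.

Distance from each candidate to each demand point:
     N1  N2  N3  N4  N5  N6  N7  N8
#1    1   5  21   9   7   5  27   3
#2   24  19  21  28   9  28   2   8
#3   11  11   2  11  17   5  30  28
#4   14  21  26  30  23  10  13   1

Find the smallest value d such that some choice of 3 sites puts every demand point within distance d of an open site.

9

Open {#1, #2, #3}.
  Farthest demand point is N4 at distance 9 (to #1); all others are ≤ 9.
With {#2, #3, #4} the worst case is 11.
With {#1, #3, #4} the worst case is 13.
No size-3 selection achieves below 9.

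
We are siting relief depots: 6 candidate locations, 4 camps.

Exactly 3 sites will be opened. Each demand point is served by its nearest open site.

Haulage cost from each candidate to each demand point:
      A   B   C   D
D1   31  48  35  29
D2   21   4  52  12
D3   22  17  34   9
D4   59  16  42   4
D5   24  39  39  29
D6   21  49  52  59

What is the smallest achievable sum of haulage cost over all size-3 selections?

63

Open {D2, D3, D4}.
  A→D2 21, B→D2 4, C→D3 34, D→D4 4  ⇒ total 63.
Compare {D1, D2, D4}: total 64.
Compare {D1, D2, D3}: total 68.
No size-3 selection does better; minimum is 63.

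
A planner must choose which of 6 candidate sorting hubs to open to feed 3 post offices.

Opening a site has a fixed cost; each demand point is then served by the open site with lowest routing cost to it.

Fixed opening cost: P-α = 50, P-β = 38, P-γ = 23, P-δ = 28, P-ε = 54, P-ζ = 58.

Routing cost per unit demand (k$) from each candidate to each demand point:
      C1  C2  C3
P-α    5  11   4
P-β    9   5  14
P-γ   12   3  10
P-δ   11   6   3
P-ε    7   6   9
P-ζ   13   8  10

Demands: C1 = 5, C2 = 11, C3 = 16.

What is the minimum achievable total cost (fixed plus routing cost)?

Open {P-γ, P-δ}: assign each demand point to its cheapest open site.
  C1→P-δ 5×11=55, C2→P-γ 11×3=33, C3→P-δ 16×3=48
  routing cost 136, fixed 51 → total 187.
Compare {P-α, P-γ}: routing cost 122 + fixed 73 = 195.
Compare {P-δ}: routing cost 169 + fixed 28 = 197.
Compare {P-α, P-γ, P-δ}: routing cost 106 + fixed 101 = 207.
All other subsets cost ≥ 195. Minimum total cost: 187.

187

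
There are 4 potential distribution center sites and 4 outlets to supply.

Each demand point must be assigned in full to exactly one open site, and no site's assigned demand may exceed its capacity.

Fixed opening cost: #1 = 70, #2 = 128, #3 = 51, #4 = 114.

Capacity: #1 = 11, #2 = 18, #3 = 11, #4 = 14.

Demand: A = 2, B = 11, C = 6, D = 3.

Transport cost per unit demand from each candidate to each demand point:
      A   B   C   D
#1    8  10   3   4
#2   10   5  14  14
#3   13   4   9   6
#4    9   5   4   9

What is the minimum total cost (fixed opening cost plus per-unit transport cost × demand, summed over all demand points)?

Open {#1, #3}; cheapest assignment that respects the capacities:
  #1 (cap 11, load 11): A, C, D — cost 2×8 + 6×3 + 3×4 = 46
  #3 (cap 11, load 11): B — cost 11×4 = 44
  Shipping 90, fixed 121 → total 211.
  Any other capacity-feasible assignment to {#1, #3} ships for at least 90.
Compare {#3, #4}: its best feasible assignment gives total 278.
Compare {#1, #4}: its best feasible assignment gives total 285.
Every other set of open sites that can feasibly serve all demand totals ≥ 278 even under its best assignment. Minimum: 211.

211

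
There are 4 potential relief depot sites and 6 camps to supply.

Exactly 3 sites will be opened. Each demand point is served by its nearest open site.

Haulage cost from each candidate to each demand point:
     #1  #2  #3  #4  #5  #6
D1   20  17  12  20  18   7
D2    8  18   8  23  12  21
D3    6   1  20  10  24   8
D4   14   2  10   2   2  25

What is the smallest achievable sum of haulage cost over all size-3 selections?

Open {D2, D3, D4}.
  #1→D3 6, #2→D3 1, #3→D2 8, #4→D4 2, #5→D4 2, #6→D3 8  ⇒ total 27.
Compare {D1, D3, D4}: total 28.
Compare {D1, D2, D4}: total 29.
No size-3 selection does better; minimum is 27.

27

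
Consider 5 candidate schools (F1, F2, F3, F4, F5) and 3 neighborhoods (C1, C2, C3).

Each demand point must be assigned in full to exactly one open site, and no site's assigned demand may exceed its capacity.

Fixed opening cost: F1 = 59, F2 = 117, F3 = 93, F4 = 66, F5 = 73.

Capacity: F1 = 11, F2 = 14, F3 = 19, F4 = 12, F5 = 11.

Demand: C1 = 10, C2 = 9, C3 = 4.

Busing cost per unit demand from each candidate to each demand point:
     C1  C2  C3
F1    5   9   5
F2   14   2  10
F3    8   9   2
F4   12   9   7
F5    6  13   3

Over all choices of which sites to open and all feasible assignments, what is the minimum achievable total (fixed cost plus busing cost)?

284

Open {F1, F2}; cheapest assignment that respects the capacities:
  F1 (cap 11, load 10): C1 — cost 10×5 = 50
  F2 (cap 14, load 13): C2, C3 — cost 9×2 + 4×10 = 58
  Shipping 108, fixed 176 → total 284.
  Any other capacity-feasible assignment to {F1, F2} ships for at least 108.
Compare {F1, F3}: its best feasible assignment gives total 291.
Compare {F2, F5}: its best feasible assignment gives total 308.
Every other set of open sites that can feasibly serve all demand totals ≥ 291 even under its best assignment. Minimum: 284.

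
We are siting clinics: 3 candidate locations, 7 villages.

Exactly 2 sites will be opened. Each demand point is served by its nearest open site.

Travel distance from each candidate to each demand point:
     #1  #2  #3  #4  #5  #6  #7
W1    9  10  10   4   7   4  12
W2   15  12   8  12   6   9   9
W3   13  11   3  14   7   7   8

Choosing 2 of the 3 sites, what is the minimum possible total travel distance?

Open {W1, W3}.
  #1→W1 9, #2→W1 10, #3→W3 3, #4→W1 4, #5→W1 7, #6→W1 4, #7→W3 8  ⇒ total 45.
Compare {W1, W2}: total 50.
Compare {W2, W3}: total 60.

45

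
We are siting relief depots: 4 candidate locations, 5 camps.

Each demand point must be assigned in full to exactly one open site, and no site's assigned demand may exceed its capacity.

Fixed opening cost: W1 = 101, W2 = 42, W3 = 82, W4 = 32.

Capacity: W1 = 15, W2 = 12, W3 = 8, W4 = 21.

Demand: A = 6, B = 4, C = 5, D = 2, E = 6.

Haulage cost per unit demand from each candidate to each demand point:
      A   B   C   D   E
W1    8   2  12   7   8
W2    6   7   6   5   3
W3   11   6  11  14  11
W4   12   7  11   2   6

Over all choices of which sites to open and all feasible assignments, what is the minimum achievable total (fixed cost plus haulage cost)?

Open {W2, W4}; cheapest assignment that respects the capacities:
  W2 (cap 12, load 11): A, C — cost 6×6 + 5×6 = 66
  W4 (cap 21, load 12): B, D, E — cost 4×7 + 2×2 + 6×6 = 68
  Shipping 134, fixed 74 → total 208.
  Any other capacity-feasible assignment to {W2, W4} ships for at least 134.
Compare {W1, W2}: its best feasible assignment gives total 261.
Compare {W1, W2, W4}: its best feasible assignment gives total 283.
Every other set of open sites that can feasibly serve all demand totals ≥ 261 even under its best assignment. Minimum: 208.

208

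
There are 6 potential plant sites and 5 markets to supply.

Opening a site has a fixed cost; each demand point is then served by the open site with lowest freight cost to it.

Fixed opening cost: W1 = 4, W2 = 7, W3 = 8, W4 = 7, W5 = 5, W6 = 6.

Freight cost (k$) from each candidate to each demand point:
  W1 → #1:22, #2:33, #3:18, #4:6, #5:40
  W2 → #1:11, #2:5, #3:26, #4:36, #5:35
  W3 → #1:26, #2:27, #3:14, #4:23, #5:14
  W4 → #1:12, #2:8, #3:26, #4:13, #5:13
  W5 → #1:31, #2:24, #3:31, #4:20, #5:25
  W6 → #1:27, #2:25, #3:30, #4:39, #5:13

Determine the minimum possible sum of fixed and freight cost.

Open {W1, W4}: assign each demand point to its cheapest open site.
  #1→W4 12, #2→W4 8, #3→W1 18, #4→W1 6, #5→W4 13
  freight cost 57, fixed 11 → total 68.
Compare {W1, W2, W3}: freight cost 50 + fixed 19 = 69.
Compare {W1, W2, W6}: freight cost 53 + fixed 17 = 70.
Compare {W1, W2, W4}: freight cost 53 + fixed 18 = 71.
All other subsets cost ≥ 69. Minimum total cost: 68.

68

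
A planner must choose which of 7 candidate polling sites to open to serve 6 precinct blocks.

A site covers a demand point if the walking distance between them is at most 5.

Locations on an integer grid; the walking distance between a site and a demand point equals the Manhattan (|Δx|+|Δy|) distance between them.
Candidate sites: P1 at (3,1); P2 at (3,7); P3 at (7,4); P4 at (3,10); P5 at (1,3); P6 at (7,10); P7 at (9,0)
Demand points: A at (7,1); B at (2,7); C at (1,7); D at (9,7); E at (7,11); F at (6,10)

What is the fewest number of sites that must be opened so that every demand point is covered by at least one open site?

2

Coverage sets (demand points within 5 of each site):
  P1: {A}
  P2: {B, C}
  P3: {A, D}
  P4: {B, C, E, F}
  P5: {B, C}
  P6: {D, E, F}
  P7: {A}
No single site covers all 6 demand points.
But {P3, P4} covers everything, so the minimum is 2.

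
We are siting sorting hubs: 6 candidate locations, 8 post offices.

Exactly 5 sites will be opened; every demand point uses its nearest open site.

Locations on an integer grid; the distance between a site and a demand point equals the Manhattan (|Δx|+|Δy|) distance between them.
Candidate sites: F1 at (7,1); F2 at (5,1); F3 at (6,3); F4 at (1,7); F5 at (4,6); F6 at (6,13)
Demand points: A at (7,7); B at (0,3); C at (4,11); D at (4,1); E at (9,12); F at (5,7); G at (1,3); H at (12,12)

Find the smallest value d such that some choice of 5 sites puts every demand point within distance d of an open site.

Open {F1, F2, F3, F4, F6}.
  Farthest demand point is H at distance 7 (to F6); all others are ≤ 7.
With {F1, F2, F3, F5, F6} the worst case is 7.
With {F1, F2, F4, F5, F6} the worst case is 7.
No size-5 selection achieves below 7.

7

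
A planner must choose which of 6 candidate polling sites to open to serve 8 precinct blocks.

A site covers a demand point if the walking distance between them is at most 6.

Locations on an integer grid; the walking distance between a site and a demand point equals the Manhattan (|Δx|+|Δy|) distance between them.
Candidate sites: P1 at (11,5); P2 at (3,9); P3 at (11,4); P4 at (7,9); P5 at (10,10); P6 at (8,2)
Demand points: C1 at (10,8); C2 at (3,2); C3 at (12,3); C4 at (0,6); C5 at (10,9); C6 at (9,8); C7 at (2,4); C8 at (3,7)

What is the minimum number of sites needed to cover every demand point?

Coverage sets (demand points within 6 of each site):
  P1: {C1, C3, C5, C6}
  P2: {C4, C7, C8}
  P3: {C1, C3, C5, C6}
  P4: {C1, C5, C6, C8}
  P5: {C1, C5, C6}
  P6: {C2, C3}
No 2 sites suffice: every size-2 union leaves at least one demand point uncovered.
But {P1, P2, P6} covers everything, so the minimum is 3.

3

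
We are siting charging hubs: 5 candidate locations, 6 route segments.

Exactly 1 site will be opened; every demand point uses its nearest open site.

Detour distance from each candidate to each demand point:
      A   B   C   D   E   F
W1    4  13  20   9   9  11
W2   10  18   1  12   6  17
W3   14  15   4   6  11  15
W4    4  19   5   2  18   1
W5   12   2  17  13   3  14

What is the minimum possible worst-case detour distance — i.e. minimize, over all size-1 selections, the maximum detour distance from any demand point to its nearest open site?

Open {W3}.
  Farthest demand point is B at detour distance 15 (to W3); all others are ≤ 15.
With {W5} the worst case is 17.
With {W2} the worst case is 18.
No size-1 selection achieves below 15.

15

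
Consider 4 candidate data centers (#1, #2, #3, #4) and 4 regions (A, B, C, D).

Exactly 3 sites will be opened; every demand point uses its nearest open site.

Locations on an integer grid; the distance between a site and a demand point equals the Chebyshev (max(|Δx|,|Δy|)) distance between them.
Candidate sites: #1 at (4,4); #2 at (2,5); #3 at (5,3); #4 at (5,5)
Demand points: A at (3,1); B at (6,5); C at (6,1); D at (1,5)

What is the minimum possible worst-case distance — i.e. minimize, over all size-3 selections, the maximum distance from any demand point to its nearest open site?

Open {#1, #2, #3}.
  Farthest demand point is A at distance 2 (to #3); all others are ≤ 2.
With {#2, #3, #4} the worst case is 2.
With {#1, #2, #4} the worst case is 3.
No size-3 selection achieves below 2.

2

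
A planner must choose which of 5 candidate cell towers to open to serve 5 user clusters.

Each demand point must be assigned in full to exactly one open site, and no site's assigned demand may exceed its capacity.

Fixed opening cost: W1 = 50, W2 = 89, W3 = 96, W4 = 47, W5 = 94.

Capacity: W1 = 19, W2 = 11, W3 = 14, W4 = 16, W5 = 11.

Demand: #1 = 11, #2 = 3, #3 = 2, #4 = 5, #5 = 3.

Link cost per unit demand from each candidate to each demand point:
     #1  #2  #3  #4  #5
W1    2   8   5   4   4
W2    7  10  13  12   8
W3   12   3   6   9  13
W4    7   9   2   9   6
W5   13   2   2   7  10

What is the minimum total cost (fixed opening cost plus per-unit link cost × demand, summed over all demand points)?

182

Open {W1, W4}; cheapest assignment that respects the capacities:
  W1 (cap 19, load 19): #1, #4, #5 — cost 11×2 + 5×4 + 3×4 = 54
  W4 (cap 16, load 5): #2, #3 — cost 3×9 + 2×2 = 31
  Shipping 85, fixed 97 → total 182.
  Any other capacity-feasible assignment to {W1, W4} ships for at least 85.
Compare {W1, W5}: its best feasible assignment gives total 208.
Compare {W1, W3}: its best feasible assignment gives total 221.
Every other set of open sites that can feasibly serve all demand totals ≥ 208 even under its best assignment. Minimum: 182.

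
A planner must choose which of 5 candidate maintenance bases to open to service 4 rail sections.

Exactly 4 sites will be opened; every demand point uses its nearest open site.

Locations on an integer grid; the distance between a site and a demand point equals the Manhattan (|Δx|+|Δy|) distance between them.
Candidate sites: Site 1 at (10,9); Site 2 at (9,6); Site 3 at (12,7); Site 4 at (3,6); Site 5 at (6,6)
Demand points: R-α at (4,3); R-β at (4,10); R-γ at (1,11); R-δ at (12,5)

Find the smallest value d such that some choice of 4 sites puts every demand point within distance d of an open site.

Open {Site 1, Site 2, Site 3, Site 4}.
  Farthest demand point is R-γ at distance 7 (to Site 4); all others are ≤ 7.
With {Site 1, Site 2, Site 4, Site 5} the worst case is 7.
With {Site 1, Site 3, Site 4, Site 5} the worst case is 7.
No size-4 selection achieves below 7.

7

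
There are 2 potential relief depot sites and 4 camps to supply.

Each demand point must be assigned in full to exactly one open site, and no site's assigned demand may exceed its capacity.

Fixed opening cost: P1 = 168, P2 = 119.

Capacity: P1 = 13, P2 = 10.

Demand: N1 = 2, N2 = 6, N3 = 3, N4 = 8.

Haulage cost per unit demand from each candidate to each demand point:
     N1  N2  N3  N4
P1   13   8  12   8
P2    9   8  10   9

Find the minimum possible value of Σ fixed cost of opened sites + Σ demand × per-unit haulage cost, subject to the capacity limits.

Open {P1, P2}; cheapest assignment that respects the capacities:
  P1 (cap 13, load 11): N3, N4 — cost 3×12 + 8×8 = 100
  P2 (cap 10, load 8): N1, N2 — cost 2×9 + 6×8 = 66
  Shipping 166, fixed 287 → total 453.
  Any other capacity-feasible assignment to {P1, P2} ships for at least 166.
Total demand is 19 and no other set of sites has combined capacity ≥ 19, so {P1, P2} is the only feasible choice of open sites. Minimum: 453.

453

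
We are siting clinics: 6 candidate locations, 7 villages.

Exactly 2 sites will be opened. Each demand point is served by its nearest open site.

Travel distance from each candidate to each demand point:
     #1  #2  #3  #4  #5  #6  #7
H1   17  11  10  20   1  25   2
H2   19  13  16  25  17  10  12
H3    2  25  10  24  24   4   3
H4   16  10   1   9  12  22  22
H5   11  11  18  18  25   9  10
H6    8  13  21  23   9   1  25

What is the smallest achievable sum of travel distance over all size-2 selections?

41

Open {H3, H4}.
  #1→H3 2, #2→H4 10, #3→H4 1, #4→H4 9, #5→H4 12, #6→H3 4, #7→H3 3  ⇒ total 41.
Compare {H1, H3}: total 50.
Compare {H1, H6}: total 53.
No size-2 selection does better; minimum is 41.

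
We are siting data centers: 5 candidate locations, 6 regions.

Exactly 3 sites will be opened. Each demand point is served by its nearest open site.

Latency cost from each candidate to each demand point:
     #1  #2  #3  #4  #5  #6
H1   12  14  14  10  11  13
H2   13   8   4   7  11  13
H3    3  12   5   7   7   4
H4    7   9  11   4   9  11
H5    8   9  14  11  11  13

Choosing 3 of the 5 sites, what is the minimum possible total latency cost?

30

Open {H2, H3, H4}.
  #1→H3 3, #2→H2 8, #3→H2 4, #4→H4 4, #5→H3 7, #6→H3 4  ⇒ total 30.
Compare {H1, H3, H4}: total 32.
Compare {H3, H4, H5}: total 32.
No size-3 selection does better; minimum is 30.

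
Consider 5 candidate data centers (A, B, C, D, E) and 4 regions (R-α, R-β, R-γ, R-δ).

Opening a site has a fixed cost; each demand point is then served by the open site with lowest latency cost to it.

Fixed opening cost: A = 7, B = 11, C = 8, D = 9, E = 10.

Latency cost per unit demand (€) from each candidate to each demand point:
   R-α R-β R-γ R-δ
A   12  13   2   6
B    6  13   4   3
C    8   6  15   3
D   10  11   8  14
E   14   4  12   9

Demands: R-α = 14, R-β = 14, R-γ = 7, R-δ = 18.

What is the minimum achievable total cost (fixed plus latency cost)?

236

Open {A, B, E}: assign each demand point to its cheapest open site.
  R-α→B 14×6=84, R-β→E 14×4=56, R-γ→A 7×2=14, R-δ→B 18×3=54
  latency cost 208, fixed 28 → total 236.
Compare {B, E}: latency cost 222 + fixed 21 = 243.
Compare {A, B, C, E}: latency cost 208 + fixed 36 = 244.
Compare {A, B, D, E}: latency cost 208 + fixed 37 = 245.
All other subsets cost ≥ 243. Minimum total cost: 236.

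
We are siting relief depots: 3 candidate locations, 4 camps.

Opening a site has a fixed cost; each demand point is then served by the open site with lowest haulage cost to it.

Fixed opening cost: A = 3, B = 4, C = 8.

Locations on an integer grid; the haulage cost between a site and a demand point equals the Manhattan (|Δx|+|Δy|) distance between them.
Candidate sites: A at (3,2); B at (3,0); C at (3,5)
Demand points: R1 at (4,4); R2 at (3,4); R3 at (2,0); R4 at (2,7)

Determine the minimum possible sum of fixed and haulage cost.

Open {A}: assign each demand point to its cheapest open site.
  R1→A 3, R2→A 2, R3→A 3, R4→A 6
  haulage cost 14, fixed 3 → total 17.
Compare {A, B}: haulage cost 12 + fixed 7 = 19.
Compare {B, C}: haulage cost 7 + fixed 12 = 19.
Compare {C}: haulage cost 12 + fixed 8 = 20.
All other subsets cost ≥ 19. Minimum total cost: 17.

17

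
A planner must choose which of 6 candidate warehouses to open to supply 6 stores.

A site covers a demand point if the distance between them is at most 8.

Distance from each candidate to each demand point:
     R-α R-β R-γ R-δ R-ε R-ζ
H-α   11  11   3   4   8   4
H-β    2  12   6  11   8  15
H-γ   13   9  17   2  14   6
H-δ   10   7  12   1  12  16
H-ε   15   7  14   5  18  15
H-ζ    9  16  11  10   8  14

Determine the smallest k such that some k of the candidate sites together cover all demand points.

Coverage sets (demand points within 8 of each site):
  H-α: {R-γ, R-δ, R-ε, R-ζ}
  H-β: {R-α, R-γ, R-ε}
  H-γ: {R-δ, R-ζ}
  H-δ: {R-β, R-δ}
  H-ε: {R-β, R-δ}
  H-ζ: {R-ε}
No 2 sites suffice: every size-2 union leaves at least one demand point uncovered.
But {H-α, H-β, H-δ} covers everything, so the minimum is 3.

3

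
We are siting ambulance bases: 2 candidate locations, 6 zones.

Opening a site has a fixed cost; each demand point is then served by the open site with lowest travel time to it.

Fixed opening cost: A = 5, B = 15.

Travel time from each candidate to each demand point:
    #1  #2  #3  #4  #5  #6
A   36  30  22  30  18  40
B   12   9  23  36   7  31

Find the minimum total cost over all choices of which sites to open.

131

Open {A, B}: assign each demand point to its cheapest open site.
  #1→B 12, #2→B 9, #3→A 22, #4→A 30, #5→B 7, #6→B 31
  travel time 111, fixed 20 → total 131.
Compare {B}: travel time 118 + fixed 15 = 133.
Compare {A}: travel time 176 + fixed 5 = 181.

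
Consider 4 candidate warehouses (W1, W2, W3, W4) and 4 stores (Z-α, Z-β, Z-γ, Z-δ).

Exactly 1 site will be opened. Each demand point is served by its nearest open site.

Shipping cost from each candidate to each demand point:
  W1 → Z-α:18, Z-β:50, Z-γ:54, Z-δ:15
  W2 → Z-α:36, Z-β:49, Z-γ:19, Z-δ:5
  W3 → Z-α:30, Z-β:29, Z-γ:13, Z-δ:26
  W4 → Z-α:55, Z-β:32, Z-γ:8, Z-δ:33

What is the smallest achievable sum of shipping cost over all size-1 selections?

98

Open {W3}.
  Z-α→W3 30, Z-β→W3 29, Z-γ→W3 13, Z-δ→W3 26  ⇒ total 98.
Compare {W2}: total 109.
Compare {W4}: total 128.
No size-1 selection does better; minimum is 98.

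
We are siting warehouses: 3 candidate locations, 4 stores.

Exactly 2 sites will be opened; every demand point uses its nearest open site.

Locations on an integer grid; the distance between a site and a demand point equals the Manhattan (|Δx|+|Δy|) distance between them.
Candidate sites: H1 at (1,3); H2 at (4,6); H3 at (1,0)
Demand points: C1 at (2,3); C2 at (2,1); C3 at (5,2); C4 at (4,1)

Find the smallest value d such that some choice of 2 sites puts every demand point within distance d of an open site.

Open {H1, H2}.
  Farthest demand point is C3 at distance 5 (to H1); all others are ≤ 5.
With {H1, H3} the worst case is 5.
With {H2, H3} the worst case is 5.
No size-2 selection achieves below 5.

5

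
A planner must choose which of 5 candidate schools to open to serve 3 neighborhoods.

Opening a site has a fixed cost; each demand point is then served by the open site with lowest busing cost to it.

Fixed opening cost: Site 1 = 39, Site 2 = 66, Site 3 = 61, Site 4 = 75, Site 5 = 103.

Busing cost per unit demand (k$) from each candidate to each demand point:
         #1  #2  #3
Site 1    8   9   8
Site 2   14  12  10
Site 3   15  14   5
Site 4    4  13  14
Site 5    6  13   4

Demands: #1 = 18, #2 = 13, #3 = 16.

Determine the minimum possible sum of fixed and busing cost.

428

Open {Site 1}: assign each demand point to its cheapest open site.
  #1→Site 1 18×8=144, #2→Site 1 13×9=117, #3→Site 1 16×8=128
  busing cost 389, fixed 39 → total 428.
Compare {Site 1, Site 4}: busing cost 317 + fixed 114 = 431.
Compare {Site 1, Site 5}: busing cost 289 + fixed 142 = 431.
Compare {Site 1, Site 3}: busing cost 341 + fixed 100 = 441.
All other subsets cost ≥ 431. Minimum total cost: 428.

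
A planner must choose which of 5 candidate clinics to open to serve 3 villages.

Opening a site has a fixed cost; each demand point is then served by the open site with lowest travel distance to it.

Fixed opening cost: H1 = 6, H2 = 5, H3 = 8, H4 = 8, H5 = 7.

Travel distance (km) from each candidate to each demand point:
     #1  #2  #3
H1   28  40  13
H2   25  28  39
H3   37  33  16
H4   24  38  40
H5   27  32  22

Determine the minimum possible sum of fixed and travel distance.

77

Open {H1, H2}: assign each demand point to its cheapest open site.
  #1→H2 25, #2→H2 28, #3→H1 13
  travel distance 66, fixed 11 → total 77.
Compare {H2, H3}: travel distance 69 + fixed 13 = 82.
Compare {H1, H2, H4}: travel distance 65 + fixed 19 = 84.
Compare {H1, H2, H5}: travel distance 66 + fixed 18 = 84.
All other subsets cost ≥ 82. Minimum total cost: 77.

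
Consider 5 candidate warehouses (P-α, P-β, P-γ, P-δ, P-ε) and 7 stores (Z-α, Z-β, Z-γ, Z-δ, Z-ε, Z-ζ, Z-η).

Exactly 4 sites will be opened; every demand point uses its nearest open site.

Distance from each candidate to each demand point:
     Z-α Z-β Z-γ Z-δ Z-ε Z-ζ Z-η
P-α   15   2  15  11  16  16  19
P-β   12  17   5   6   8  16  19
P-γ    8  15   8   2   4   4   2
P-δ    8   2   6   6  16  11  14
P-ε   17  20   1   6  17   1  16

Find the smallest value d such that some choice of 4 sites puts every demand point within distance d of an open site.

8

Open {P-α, P-β, P-γ, P-δ}.
  Farthest demand point is Z-α at distance 8 (to P-γ); all others are ≤ 8.
With {P-α, P-β, P-γ, P-ε} the worst case is 8.
With {P-α, P-γ, P-δ, P-ε} the worst case is 8.
No size-4 selection achieves below 8.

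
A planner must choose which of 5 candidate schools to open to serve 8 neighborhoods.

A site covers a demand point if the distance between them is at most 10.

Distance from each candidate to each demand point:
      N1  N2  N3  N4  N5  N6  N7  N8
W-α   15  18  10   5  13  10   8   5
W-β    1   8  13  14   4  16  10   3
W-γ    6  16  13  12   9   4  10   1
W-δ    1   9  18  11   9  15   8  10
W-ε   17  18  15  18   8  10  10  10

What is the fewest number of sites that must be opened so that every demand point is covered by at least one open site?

2

Coverage sets (demand points within 10 of each site):
  W-α: {N3, N4, N6, N7, N8}
  W-β: {N1, N2, N5, N7, N8}
  W-γ: {N1, N5, N6, N7, N8}
  W-δ: {N1, N2, N5, N7, N8}
  W-ε: {N5, N6, N7, N8}
No single site covers all 8 demand points.
But {W-α, W-β} covers everything, so the minimum is 2.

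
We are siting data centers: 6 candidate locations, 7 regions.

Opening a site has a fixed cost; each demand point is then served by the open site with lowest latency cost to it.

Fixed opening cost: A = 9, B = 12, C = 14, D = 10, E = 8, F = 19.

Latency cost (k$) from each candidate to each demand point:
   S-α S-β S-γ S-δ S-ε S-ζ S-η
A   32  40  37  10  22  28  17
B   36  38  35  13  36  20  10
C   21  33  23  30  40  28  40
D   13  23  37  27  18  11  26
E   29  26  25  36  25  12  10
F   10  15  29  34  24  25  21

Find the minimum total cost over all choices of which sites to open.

Open {A, D, E}: assign each demand point to its cheapest open site.
  S-α→D 13, S-β→D 23, S-γ→E 25, S-δ→A 10, S-ε→D 18, S-ζ→D 11, S-η→E 10
  latency cost 110, fixed 27 → total 137.
Compare {A, E, F}: latency cost 104 + fixed 36 = 140.
Compare {B, D, E}: latency cost 113 + fixed 30 = 143.
Compare {B, D}: latency cost 123 + fixed 22 = 145.
All other subsets cost ≥ 140. Minimum total cost: 137.

137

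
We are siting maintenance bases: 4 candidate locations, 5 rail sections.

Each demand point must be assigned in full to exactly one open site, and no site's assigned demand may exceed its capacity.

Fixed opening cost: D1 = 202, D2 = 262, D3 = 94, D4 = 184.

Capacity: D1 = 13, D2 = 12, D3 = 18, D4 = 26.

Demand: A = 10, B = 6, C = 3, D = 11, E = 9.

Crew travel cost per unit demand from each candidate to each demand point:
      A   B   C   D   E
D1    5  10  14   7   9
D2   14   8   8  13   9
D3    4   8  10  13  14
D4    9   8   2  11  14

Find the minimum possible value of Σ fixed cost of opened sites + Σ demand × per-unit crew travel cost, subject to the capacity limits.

Open {D3, D4}; cheapest assignment that respects the capacities:
  D3 (cap 18, load 16): A, B — cost 10×4 + 6×8 = 88
  D4 (cap 26, load 23): C, D, E — cost 3×2 + 11×11 + 9×14 = 253
  Shipping 341, fixed 278 → total 619.
  Any other capacity-feasible assignment to {D3, D4} ships for at least 341.
Compare {D1, D4}: its best feasible assignment gives total 773.
Compare {D1, D3, D4}: its best feasible assignment gives total 776.
Every other set of open sites that can feasibly serve all demand totals ≥ 773 even under its best assignment. Minimum: 619.

619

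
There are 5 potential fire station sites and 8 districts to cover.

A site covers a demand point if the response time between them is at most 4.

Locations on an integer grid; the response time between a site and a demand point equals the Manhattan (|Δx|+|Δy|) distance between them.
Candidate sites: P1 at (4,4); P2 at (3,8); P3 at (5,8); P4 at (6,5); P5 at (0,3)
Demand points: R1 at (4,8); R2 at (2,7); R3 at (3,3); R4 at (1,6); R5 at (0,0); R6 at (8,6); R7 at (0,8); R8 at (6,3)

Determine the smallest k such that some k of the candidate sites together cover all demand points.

Coverage sets (demand points within 4 of each site):
  P1: {R1, R3, R8}
  P2: {R1, R2, R4, R7}
  P3: {R1, R2}
  P4: {R6, R8}
  P5: {R3, R4, R5}
No 2 sites suffice: every size-2 union leaves at least one demand point uncovered.
But {P2, P4, P5} covers everything, so the minimum is 3.

3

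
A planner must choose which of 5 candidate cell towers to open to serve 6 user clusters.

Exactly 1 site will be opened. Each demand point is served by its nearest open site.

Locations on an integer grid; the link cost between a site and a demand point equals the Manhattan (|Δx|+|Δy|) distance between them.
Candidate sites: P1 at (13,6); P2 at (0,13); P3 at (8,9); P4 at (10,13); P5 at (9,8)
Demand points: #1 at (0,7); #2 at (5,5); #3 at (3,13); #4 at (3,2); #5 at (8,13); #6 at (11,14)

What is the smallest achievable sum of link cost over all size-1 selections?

Open {P3}.
  #1→P3 10, #2→P3 7, #3→P3 9, #4→P3 12, #5→P3 4, #6→P3 8  ⇒ total 50.
Compare {P5}: total 54.
Compare {P2}: total 56.
No size-1 selection does better; minimum is 50.

50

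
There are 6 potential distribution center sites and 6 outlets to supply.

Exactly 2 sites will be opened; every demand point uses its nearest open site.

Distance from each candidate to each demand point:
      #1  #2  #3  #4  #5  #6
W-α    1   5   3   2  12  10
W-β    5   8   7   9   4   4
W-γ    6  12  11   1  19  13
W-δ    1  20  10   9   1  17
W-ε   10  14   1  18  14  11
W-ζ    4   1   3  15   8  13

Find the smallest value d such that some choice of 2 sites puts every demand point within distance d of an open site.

Open {W-α, W-β}.
  Farthest demand point is #2 at distance 5 (to W-α); all others are ≤ 5.
With {W-β, W-γ} the worst case is 8.
With {W-β, W-δ} the worst case is 9.
No size-2 selection achieves below 5.

5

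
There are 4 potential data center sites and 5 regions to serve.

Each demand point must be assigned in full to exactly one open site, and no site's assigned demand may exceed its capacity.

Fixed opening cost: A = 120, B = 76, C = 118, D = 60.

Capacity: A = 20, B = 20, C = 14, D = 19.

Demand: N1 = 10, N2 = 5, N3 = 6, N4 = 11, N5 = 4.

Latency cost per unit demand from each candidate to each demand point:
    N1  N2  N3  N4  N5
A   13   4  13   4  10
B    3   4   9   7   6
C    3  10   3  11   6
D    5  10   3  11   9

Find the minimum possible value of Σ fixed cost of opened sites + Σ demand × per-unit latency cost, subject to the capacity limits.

Open {B, D}; cheapest assignment that respects the capacities:
  B (cap 20, load 20): N2, N4, N5 — cost 5×4 + 11×7 + 4×6 = 121
  D (cap 19, load 16): N1, N3 — cost 10×5 + 6×3 = 68
  Shipping 189, fixed 136 → total 325.
  Any other capacity-feasible assignment to {B, D} ships for at least 189.
Compare {A, D}: its best feasible assignment gives total 352.
Compare {A, B}: its best feasible assignment gives total 368.
Every other set of open sites that can feasibly serve all demand totals ≥ 352 even under its best assignment. Minimum: 325.

325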